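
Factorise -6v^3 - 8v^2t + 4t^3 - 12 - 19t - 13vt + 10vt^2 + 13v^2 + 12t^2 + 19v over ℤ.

Group: v(-6v^2 + 4vt - 5v + 2t^2 + 9t + 4) + (2t - 3)(-6v^2 + 4vt - 5v + 2t^2 + 9t + 4); both groups contain (-6v^2 + 4vt - 5v + 2t^2 + 9t + 4), so (v + 2t - 3) is a factor with cofactor -6v^2 + 4vt - 5v + 2t^2 + 9t + 4.
The cofactor groups again: -6v^2 + 4vt - 5v + 2t^2 + 9t + 4 = -2v(3v + t + 4) + (2t + 1)(3v + t + 4); both groups contain (3v + t + 4), giving -(2v - 2t - 1)(3v + t + 4).

-(2v - 2t - 1)(v + 2t - 3)(3v + t + 4)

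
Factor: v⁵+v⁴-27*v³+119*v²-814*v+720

Testing divisors of the constant over divisors of the leading coefficient, v = 1 is a root, so (v-1) divides it; the quotient is v⁴+2*v³-25*v²+94*v-720.
Then v = 5 is a root, giving the factor (v-5) and quotient v³+7*v²+10*v+144.
Continuing, v = -8 is a root, so (v+8) is a factor; dividing leaves v²-v+18.
The quadratic v²-v+18 has discriminant -71 < 0 and is irreducible over ℤ.

(v+8)*(v-1)*(v-5)*(v²-v+18)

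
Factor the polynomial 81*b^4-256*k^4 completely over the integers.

(3*b)⁴ − (4*k)⁴ = ((3*b)² − (4*k)²)((3*b)² + (4*k)²); the first factor splits again, the second (9*b^2+16*k^2) is irreducible.

(3*b+4*k)*(3*b-4*k)*(9*b^2+16*k^2)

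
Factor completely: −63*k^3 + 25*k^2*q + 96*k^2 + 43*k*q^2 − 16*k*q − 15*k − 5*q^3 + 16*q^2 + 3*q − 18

−(7*k + 5*q − 6)*(9*k − q + 3)*(k − q − 1)

Group: k*(−63*k^2 − 38*k*q + 33*k + 5*q^2 − 21*q + 18) + (−q − 1)*(−63*k^2 − 38*k*q + 33*k + 5*q^2 − 21*q + 18); both groups contain (−63*k^2 − 38*k*q + 33*k + 5*q^2 − 21*q + 18), so (k − q − 1) is a factor with cofactor −63*k^2 − 38*k*q + 33*k + 5*q^2 − 21*q + 18.
The cofactor groups again: −63*k^2 − 38*k*q + 33*k + 5*q^2 − 21*q + 18 = −9*k*(7*k + 5*q − 6) + (q − 3)*(7*k + 5*q − 6); both groups contain (7*k + 5*q − 6), giving −(9*k − q + 3)*(7*k + 5*q − 6).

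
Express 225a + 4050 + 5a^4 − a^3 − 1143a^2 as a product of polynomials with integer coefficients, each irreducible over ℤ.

Among the possible rational roots, a = 15 is a root, giving the factor (a − 15) and quotient 5a^3 + 74a^2 − 33a − 270.
Next, a = −15 is a root, giving the factor (a + 15) and quotient 5a^2 − a − 18.
The remaining quadratic factors as (5a + 9)(a − 2).

(5a + 9)(a + 15)(a − 15)(a − 2)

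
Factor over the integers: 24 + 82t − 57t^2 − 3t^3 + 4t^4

(4t + 1)(t + 4)(t − 2)(t − 3)

Trying the rational-root candidates, t = −4 is a root, so (t + 4) divides it; the quotient is 4t^3 − 19t^2 + 19t + 6.
Next, t = 3 is a root, giving the factor (t − 3) and quotient 4t^2 − 7t − 2.
The remaining quadratic factors as (4t + 1)(t − 2).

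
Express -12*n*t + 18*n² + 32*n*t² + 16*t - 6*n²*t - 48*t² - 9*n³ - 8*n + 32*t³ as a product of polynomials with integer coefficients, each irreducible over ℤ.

-(3*n + 4*t - 2)*(3*n + 4*t - 4)*(n - 2*t)

Group: 3*n*(-3*n² + 2*n*t + 2*n + 8*t² - 4*t) + (4*t - 4)*(-3*n² + 2*n*t + 2*n + 8*t² - 4*t); both groups contain (-3*n² + 2*n*t + 2*n + 8*t² - 4*t), so (3*n + 4*t - 4) is a factor with cofactor -3*n² + 2*n*t + 2*n + 8*t² - 4*t.
The cofactor groups again: -3*n² + 2*n*t + 2*n + 8*t² - 4*t = -3*n*(n - 2*t) + (-4*t + 2)*(n - 2*t); both groups contain (n - 2*t), giving -(3*n + 4*t - 2)*(n - 2*t).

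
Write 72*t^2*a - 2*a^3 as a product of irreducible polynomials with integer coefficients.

Every term has a factor of 2*a. Then 36*t^2 - a^2 = (6*t)² − (a)².

2*a*(6*t - a)*(6*t + a)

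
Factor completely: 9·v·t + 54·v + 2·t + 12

(9·v + 2)·(t + 6)

Group as (9·v·t + 54·v) + (2·t + 12) = 9·v·(t + 6) + 2·(t + 6).
Both groups share the factor (t + 6).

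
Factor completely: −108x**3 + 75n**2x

Factor out 3x, leaving 25n**2 − 36x**2, which is a difference of two squares.

3x(5n + 6x)(5n − 6x)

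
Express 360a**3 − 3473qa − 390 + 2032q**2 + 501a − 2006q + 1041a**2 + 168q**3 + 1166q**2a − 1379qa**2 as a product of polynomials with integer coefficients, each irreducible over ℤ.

(12q − 5a + 2)(14q − 9a − 15)(q + 8a + 13)

Group: 12q(14q**2 + 103qa + 167q − 72a**2 − 237a − 195) + (−5a + 2)(14q**2 + 103qa + 167q − 72a**2 − 237a − 195); both groups contain (14q**2 + 103qa + 167q − 72a**2 − 237a − 195), so (12q − 5a + 2) is a factor with cofactor 14q**2 + 103qa + 167q − 72a**2 − 237a − 195.
The cofactor groups again: 14q**2 + 103qa + 167q − 72a**2 − 237a − 195 = q(14q − 9a − 15) + (8a + 13)(14q − 9a − 15); both groups contain (14q − 9a − 15), giving (q + 8a + 13)(14q − 9a − 15).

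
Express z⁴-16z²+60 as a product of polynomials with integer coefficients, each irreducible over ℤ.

Substitute u = z² to get a quadratic in u, then factor.
z²-10 is irreducible over ℤ (10 is not a perfect square).
z²-6 is irreducible over ℤ (6 is not a perfect square).

(z²-10)(z²-6)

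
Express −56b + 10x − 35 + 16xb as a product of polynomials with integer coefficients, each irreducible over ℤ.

Group as (16xb + 10x) + (−56b − 35) = 2x(8b + 5) − 7(8b + 5).
Both groups share the factor (8b + 5).

(2x − 7)(8b + 5)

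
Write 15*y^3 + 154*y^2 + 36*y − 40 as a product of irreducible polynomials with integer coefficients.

(3*y + 2)*(5*y − 2)*(y + 10)

By the rational root theorem, y = 2/5 is a root, so (5*y − 2) is a factor; dividing leaves 3*y^2 + 32*y + 20.
The remaining quadratic factors as (3*y + 2)(y + 10).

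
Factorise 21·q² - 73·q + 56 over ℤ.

(3·q - 7)·(7·q - 8)

Need a pair with product 21·56 = 1176 and sum -73: that's -24 and -49.
Split the middle term: 21·q² - 24·q - 49·q + 56 = 3·q·(7·q - 8) - 7·(7·q - 8).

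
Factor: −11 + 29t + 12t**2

Need a pair with product 12·(−11) = −132 and sum 29: that's −4 and 33.
Split the middle term: 12t**2 − 4t + 33t − 11 = 4t(3t − 1) + 11(3t − 1).

(3t − 1)(4t + 11)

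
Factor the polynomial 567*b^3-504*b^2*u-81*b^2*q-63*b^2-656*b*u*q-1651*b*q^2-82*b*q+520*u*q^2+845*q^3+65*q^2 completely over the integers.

(7*b+13*q)*(9*b-8*u-13*q-1)*(9*b-5*q)

Group: 9*b*(63*b^2+82*b*q-65*q^2) + (-8*u-13*q-1)*(63*b^2+82*b*q-65*q^2); both groups contain (63*b^2+82*b*q-65*q^2), so (9*b-8*u-13*q-1) is a factor with cofactor 63*b^2+82*b*q-65*q^2.
The cofactor groups again: 63*b^2+82*b*q-65*q^2 = 9*b*(7*b+13*q) - 5*q*(7*b+13*q); both groups contain (7*b+13*q), giving (9*b-5*q)*(7*b+13*q).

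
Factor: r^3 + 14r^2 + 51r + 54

By the rational root theorem, r = -9 is a root, giving the factor (r + 9) and quotient r^2 + 5r + 6.
The remaining quadratic factors as (r + 2)(r + 3).

(r + 2)(r + 3)(r + 9)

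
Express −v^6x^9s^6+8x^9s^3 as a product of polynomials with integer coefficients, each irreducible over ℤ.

Factor out x^9s^3 first: what remains is −v^6s^3+8.
Recognize a difference of cubes with the parts 2 and v^2s.

−s^3x^9(v^2s−2)(v^4s^2+2v^2s+4)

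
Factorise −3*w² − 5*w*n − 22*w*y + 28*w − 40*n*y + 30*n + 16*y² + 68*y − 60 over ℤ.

Group: −3*w*(w + 8*y − 6) + (−5*n + 2*y + 10)*(w + 8*y − 6); both groups contain (w + 8*y − 6).

−(3*w + 5*n − 2*y − 10)*(w + 8*y − 6)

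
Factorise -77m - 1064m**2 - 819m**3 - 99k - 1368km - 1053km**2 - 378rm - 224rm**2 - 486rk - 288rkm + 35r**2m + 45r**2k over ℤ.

Group: r(45rk + 35rm + 117km + 9k + 91m**2 + 7m) + (-9m - 11)(45rk + 35rm + 117km + 9k + 91m**2 + 7m); both groups contain (45rk + 35rm + 117km + 9k + 91m**2 + 7m), so (r - 9m - 11) is a factor with cofactor 45rk + 35rm + 117km + 9k + 91m**2 + 7m.
The cofactor groups again: 45rk + 35rm + 117km + 9k + 91m**2 + 7m = 9k(5r + 13m + 1) + 7m(5r + 13m + 1); both groups contain (5r + 13m + 1), giving (9k + 7m)(5r + 13m + 1).

(r - 9m - 11)(5r + 13m + 1)(9k + 7m)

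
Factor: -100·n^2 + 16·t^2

Factor out 4, leaving 4·t^2 - 25·n^2, which is a difference of two squares.

4·(2·t - 5·n)·(2·t + 5·n)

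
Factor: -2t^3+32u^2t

2t(4u-t)(4u+t)

Every term has a factor of 2t. Then 16u^2-t^2 = (4u)² − (t)².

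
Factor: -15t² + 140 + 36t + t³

(t + 2)(t - 10)(t - 7)

Testing divisors of the constant over divisors of the leading coefficient, t = -2 is a root, so (t + 2) divides it; the quotient is t² - 17t + 70.
The remaining quadratic factors as (t - 7)(t - 10).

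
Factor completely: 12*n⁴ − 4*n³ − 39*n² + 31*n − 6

Among the possible rational roots, n = −2 is a root, so (n + 2) is a factor; dividing leaves 12*n³ − 28*n² + 17*n − 3.
Then n = 1/2 is a root, giving the factor (2*n − 1) and quotient 6*n² − 11*n + 3.
The remaining quadratic factors as (3*n − 1)(2*n − 3).

(2*n − 1)*(2*n − 3)*(3*n − 1)*(n + 2)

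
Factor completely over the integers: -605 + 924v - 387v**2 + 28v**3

(4v - 5)(7v - 11)(v - 11)

By the rational root theorem, v = 5/4 is a root, so (4v - 5) divides it; the quotient is 7v**2 - 88v + 121.
The remaining quadratic factors as (7v - 11)(v - 11).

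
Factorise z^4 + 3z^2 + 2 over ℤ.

(z^2 + 1)(z^2 + 2)

Substitute u = z^2 to get a quadratic in u, then factor.
z^2 + 1 is irreducible over ℤ (sum of squares).
z^2 + 2 is irreducible over ℤ (always positive, so no real roots).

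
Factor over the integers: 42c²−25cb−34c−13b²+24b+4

Group: 3c(14c−13b−2) + (b−2)(14c−13b−2); both groups contain (14c−13b−2).

(14c−13b−2)(3c+b−2)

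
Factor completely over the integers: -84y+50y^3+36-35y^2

(2y-3)(5y+6)(5y-2)

By the rational root theorem, y = 3/2 is a root, so (2y-3) divides it; the quotient is 25y^2+20y-12.
The remaining quadratic factors as (5y-2)(5y+6).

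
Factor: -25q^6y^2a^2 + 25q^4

-25q^4(qya + 1)(qya - 1)

Every term has a factor of 25q^4; factoring it out leaves -q^2y^2a^2 + 1.
Recognize a difference of squares with the parts 1 and qya.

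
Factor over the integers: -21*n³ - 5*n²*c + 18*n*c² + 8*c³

Group: n*(-21*n² - 26*n*c - 8*c²) - c*(-21*n² - 26*n*c - 8*c²); both groups contain (-21*n² - 26*n*c - 8*c²), so (n - c) is a factor with cofactor -21*n² - 26*n*c - 8*c².
The cofactor groups again: -21*n² - 26*n*c - 8*c² = -3*n*(7*n + 4*c) - 2*c*(7*n + 4*c); both groups contain (7*n + 4*c), giving -(3*n + 2*c)*(7*n + 4*c).

-(n - c)*(3*n + 2*c)*(7*n + 4*c)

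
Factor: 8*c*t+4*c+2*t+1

(2*t+1)*(4*c+1)

Group as (8*c*t+4*c) + (2*t+1) = 4*c*(2*t+1) + (2*t+1).
Both groups share the factor (2*t+1).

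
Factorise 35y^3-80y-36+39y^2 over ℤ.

Testing divisors of the constant over divisors of the leading coefficient, y = -2 is a root, so (y+2) is a factor; dividing leaves 35y^2-31y-18.
The remaining quadratic factors as (5y+2)(7y-9).

(5y+2)(7y-9)(y+2)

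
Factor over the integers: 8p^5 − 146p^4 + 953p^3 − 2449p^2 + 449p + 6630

Trying the rational-root candidates, p = 6 is a root, giving the factor (p − 6) and quotient 8p^4 − 98p^3 + 365p^2 − 259p − 1105.
Then p = −5/4 is a root, so (4p + 5) is a factor; dividing leaves 2p^3 − 27p^2 + 125p − 221.
Next, p = 13/2 is a root, so (2p − 13) divides it; the quotient is p^2 − 7p + 17.
The quadratic p^2 − 7p + 17 has discriminant −19 < 0 and is irreducible over ℤ.

(2p − 13)(4p + 5)(p − 6)(p^2 − 7p + 17)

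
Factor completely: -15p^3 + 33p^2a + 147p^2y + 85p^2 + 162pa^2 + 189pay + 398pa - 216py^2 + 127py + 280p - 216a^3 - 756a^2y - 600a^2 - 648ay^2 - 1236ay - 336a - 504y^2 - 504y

-(p - 4a - 8y - 8)(5p - 6a - 9y)(3p + 9a + 7)

Group: 3p(-5p^2 + 26pa + 49py + 40p - 24a^2 - 84ay - 48a - 72y^2 - 72y) + (9a + 7)(-5p^2 + 26pa + 49py + 40p - 24a^2 - 84ay - 48a - 72y^2 - 72y); both groups contain (-5p^2 + 26pa + 49py + 40p - 24a^2 - 84ay - 48a - 72y^2 - 72y), so (3p + 9a + 7) is a factor with cofactor -5p^2 + 26pa + 49py + 40p - 24a^2 - 84ay - 48a - 72y^2 - 72y.
The cofactor groups again: -5p^2 + 26pa + 49py + 40p - 24a^2 - 84ay - 48a - 72y^2 - 72y = -5p(p - 4a - 8y - 8) + (6a + 9y)(p - 4a - 8y - 8); both groups contain (p - 4a - 8y - 8), giving -(5p - 6a - 9y)(p - 4a - 8y - 8).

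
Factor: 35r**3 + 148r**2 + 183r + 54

Among the possible rational roots, r = −2 is a root, giving the factor (r + 2) and quotient 35r**2 + 78r + 27.
The remaining quadratic factors as (7r + 3)(5r + 9).

(5r + 9)(7r + 3)(r + 2)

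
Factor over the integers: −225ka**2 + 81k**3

Pull out the common factor 9k; 9k**2 − 25a**2 is a difference of squares.

9k(3k − 5a)(3k + 5a)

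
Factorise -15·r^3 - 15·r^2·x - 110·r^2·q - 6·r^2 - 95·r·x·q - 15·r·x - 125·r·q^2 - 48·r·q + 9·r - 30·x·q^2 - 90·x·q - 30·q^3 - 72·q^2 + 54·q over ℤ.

Group: 5·r·(-3·r^2 - 19·r·q - 3·r - 6·q^2 - 18·q) + (5·x + 5·q - 3)·(-3·r^2 - 19·r·q - 3·r - 6·q^2 - 18·q); both groups contain (-3·r^2 - 19·r·q - 3·r - 6·q^2 - 18·q), so (5·r + 5·x + 5·q - 3) is a factor with cofactor -3·r^2 - 19·r·q - 3·r - 6·q^2 - 18·q.
The cofactor groups again: -3·r^2 - 19·r·q - 3·r - 6·q^2 - 18·q = -3·r·(r + 6·q) + (-q - 3)·(r + 6·q); both groups contain (r + 6·q), giving -(3·r + q + 3)·(r + 6·q).

-(5·r + 5·x + 5·q - 3)·(r + 6·q)·(3·r + q + 3)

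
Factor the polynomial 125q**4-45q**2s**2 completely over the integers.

5q**2(5q+3s)(5q-3s)

Pull out the common factor 5q**2; 25q**2-9s**2 is a difference of squares.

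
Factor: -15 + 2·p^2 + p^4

Substitute u = p^2 to get a quadratic in u, then factor.
p^2 + 5 is irreducible over ℤ (always positive, so no real roots).
p^2 - 3 is irreducible over ℤ (3 is not a perfect square).

(p^2 + 5)·(p^2 - 3)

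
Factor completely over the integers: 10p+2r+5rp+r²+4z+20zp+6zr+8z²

Group: 4z(2z+r+5p) + (r+2)(2z+r+5p); both groups contain (2z+r+5p).

(2z+r+5p)(4z+r+2)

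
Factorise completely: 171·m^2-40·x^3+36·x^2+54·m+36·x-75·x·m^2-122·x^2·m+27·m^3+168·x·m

-(4·x-m-6)·(2·x+3·m)·(5·x+9·m+3)

Group: 4·x·(-10·x^2-33·x·m-6·x-27·m^2-9·m) + (-m-6)·(-10·x^2-33·x·m-6·x-27·m^2-9·m); both groups contain (-10·x^2-33·x·m-6·x-27·m^2-9·m), so (4·x-m-6) is a factor with cofactor -10·x^2-33·x·m-6·x-27·m^2-9·m.
The cofactor groups again: -10·x^2-33·x·m-6·x-27·m^2-9·m = -5·x·(2·x+3·m) + (-9·m-3)·(2·x+3·m); both groups contain (2·x+3·m), giving -(5·x+9·m+3)·(2·x+3·m).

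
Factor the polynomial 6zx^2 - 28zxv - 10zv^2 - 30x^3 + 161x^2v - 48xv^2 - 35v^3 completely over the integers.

Group: 2z(3x^2 - 14xv - 5v^2) + (-10x + 7v)(3x^2 - 14xv - 5v^2); both groups contain (3x^2 - 14xv - 5v^2), so (2z - 10x + 7v) is a factor with cofactor 3x^2 - 14xv - 5v^2.
The cofactor groups again: 3x^2 - 14xv - 5v^2 = 3x(x - 5v) + v(x - 5v); both groups contain (x - 5v), giving (3x + v)(x - 5v).

(x - 5v)(2z - 10x + 7v)(3x + v)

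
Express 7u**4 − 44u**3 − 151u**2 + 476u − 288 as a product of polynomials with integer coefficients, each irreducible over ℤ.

(7u − 9)(u + 4)(u − 1)(u − 8)

Testing divisors of the constant over divisors of the leading coefficient, u = 1 is a root, giving the factor (u − 1) and quotient 7u**3 − 37u**2 − 188u + 288.
Continuing, u = 9/7 is a root, so (7u − 9) is a factor; dividing leaves u**2 − 4u − 32.
The remaining quadratic factors as (u + 4)(u − 8).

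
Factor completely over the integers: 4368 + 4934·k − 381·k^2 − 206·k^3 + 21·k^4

By the rational root theorem, k = −6/7 is a root, giving the factor (7·k + 6) and quotient 3·k^3 − 32·k^2 − 27·k + 728.
Then k = −13/3 is a root, so (3·k + 13) divides it; the quotient is k^2 − 15·k + 56.
The remaining quadratic factors as (k − 7)(k − 8).

(3·k + 13)·(7·k + 6)·(k − 7)·(k − 8)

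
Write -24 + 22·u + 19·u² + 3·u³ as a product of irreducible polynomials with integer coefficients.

By the rational root theorem, u = 2/3 is a root, giving the factor (3·u - 2) and quotient u² + 7·u + 12.
The remaining quadratic factors as (u + 3)(u + 4).

(3·u - 2)·(u + 3)·(u + 4)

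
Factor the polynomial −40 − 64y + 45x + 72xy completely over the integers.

(8y + 5)(9x − 8)

Group as (72xy + 45x) + (−64y − 40) = 9x(8y + 5) − 8(8y + 5).
Both groups share the factor (8y + 5).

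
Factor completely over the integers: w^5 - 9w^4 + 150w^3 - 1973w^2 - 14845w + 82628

Among the possible rational roots, w = -7 is a root, so (w + 7) is a factor; dividing leaves w^4 - 16w^3 + 262w^2 - 3807w + 11804.
Continuing, w = 13 is a root, giving the factor (w - 13) and quotient w^3 - 3w^2 + 223w - 908.
Then w = 4 is a root, so (w - 4) is a factor; dividing leaves w^2 + w + 227.
The quadratic w^2 + w + 227 has discriminant -907 < 0 and is irreducible over ℤ.

(w + 7)(w - 13)(w - 4)(w^2 + w + 227)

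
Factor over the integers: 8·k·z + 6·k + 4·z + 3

Group as (8·k·z + 6·k) + (4·z + 3) = 2·k·(4·z + 3) + (4·z + 3).
Both groups share the factor (4·z + 3).

(2·k + 1)·(4·z + 3)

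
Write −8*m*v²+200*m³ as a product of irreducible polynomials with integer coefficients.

8*m*(5*m+v)*(5*m−v)

Factor out 8*m, leaving 25*m²−v², which is a difference of two squares.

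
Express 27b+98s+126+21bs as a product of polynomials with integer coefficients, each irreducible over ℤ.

(3b+14)(7s+9)

Group as (21bs+27b) + (98s+126) = 3b(7s+9) + 14(7s+9).
Both groups share the factor (7s+9).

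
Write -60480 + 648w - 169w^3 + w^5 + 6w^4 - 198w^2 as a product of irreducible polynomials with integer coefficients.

Testing divisors of the constant over divisors of the leading coefficient, w = -8 is a root, giving the factor (w + 8) and quotient w^4 - 2w^3 - 153w^2 + 1026w - 7560.
Next, w = -15 is a root, so (w + 15) is a factor; dividing leaves w^3 - 17w^2 + 102w - 504.
Next, w = 12 is a root, so (w - 12) divides it; the quotient is w^2 - 5w + 42.
The quadratic w^2 - 5w + 42 has discriminant -143 < 0 and is irreducible over ℤ.

(w + 15)(w + 8)(w - 12)(w^2 - 5w + 42)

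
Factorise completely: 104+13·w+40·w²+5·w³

Group as (5·w³+13·w) + (40·w²+104) = w·(5·w²+13) + 8·(5·w²+13).
Both groups share the factor (5·w²+13).

(w+8)·(5·w²+13)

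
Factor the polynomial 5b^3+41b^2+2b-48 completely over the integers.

(5b+6)(b+8)(b-1)

By the rational root theorem, b = -6/5 is a root, so (5b+6) divides it; the quotient is b^2+7b-8.
The remaining quadratic factors as (b+8)(b-1).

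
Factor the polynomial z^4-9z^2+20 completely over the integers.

(z+2)(z-2)(z^2-5)

Substitute u = z^2 to get a quadratic in u, then factor.
z^2-4 is a difference of squares.
z^2-5 is irreducible over ℤ (5 is not a perfect square).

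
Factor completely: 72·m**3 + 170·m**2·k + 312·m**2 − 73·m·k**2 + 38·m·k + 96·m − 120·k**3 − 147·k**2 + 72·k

(9·m − 8·k + 3)·(4·m + 3·k)·(2·m + 5·k + 8)

Group: 2·m·(36·m**2 − 5·m·k + 12·m − 24·k**2 + 9·k) + (5·k + 8)·(36·m**2 − 5·m·k + 12·m − 24·k**2 + 9·k); both groups contain (36·m**2 − 5·m·k + 12·m − 24·k**2 + 9·k), so (2·m + 5·k + 8) is a factor with cofactor 36·m**2 − 5·m·k + 12·m − 24·k**2 + 9·k.
The cofactor groups again: 36·m**2 − 5·m·k + 12·m − 24·k**2 + 9·k = 4·m·(9·m − 8·k + 3) + 3·k·(9·m − 8·k + 3); both groups contain (9·m − 8·k + 3), giving (4·m + 3·k)·(9·m − 8·k + 3).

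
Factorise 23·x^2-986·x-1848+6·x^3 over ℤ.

(6·x+11)·(x+14)·(x-12)

By the rational root theorem, x = -11/6 is a root, so (6·x+11) is a factor; dividing leaves x^2+2·x-168.
The remaining quadratic factors as (x+14)(x-12).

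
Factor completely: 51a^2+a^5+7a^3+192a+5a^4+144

(a+1)(a+3)(a+4)(a^2−3a+12)

Among the possible rational roots, a = −1 is a root, giving the factor (a+1) and quotient a^4+4a^3+3a^2+48a+144.
Then a = −4 is a root, so (a+4) is a factor; dividing leaves a^3+3a+36.
Then a = −3 is a root, giving the factor (a+3) and quotient a^2−3a+12.
The quadratic a^2−3a+12 has discriminant −39 < 0 and is irreducible over ℤ.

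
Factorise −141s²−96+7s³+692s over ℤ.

Testing divisors of the constant over divisors of the leading coefficient, s = 1/7 is a root, so (7s−1) divides it; the quotient is s²−20s+96.
The remaining quadratic factors as (s−8)(s−12).

(7s−1)(s−12)(s−8)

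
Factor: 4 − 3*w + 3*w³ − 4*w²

(3*w − 4)*(w + 1)*(w − 1)

Group as (3*w³ − 3*w) + (−4*w² + 4) = 3*w*(w² − 1) − 4*(w² − 1).
Both groups share the factor (w² − 1).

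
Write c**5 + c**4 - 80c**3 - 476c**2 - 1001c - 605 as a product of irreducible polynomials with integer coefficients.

By the rational root theorem, c = -1 is a root, giving the factor (c + 1) and quotient c**4 - 80c**2 - 396c - 605.
Continuing, c = -5 is a root, so (c + 5) is a factor; dividing leaves c**3 - 5c**2 - 55c - 121.
Then c = 11 is a root, so (c - 11) is a factor; dividing leaves c**2 + 6c + 11.
The quadratic c**2 + 6c + 11 has discriminant -8 < 0 and is irreducible over ℤ.

(c + 1)(c + 5)(c - 11)(c**2 + 6c + 11)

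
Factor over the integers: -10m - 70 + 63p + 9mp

(9p - 10)(m + 7)

Group as (9mp - 10m) + (63p - 70) = m(9p - 10) + 7(9p - 10).
Both groups share the factor (9p - 10).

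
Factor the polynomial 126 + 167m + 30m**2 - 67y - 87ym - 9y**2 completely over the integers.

Group: -y(9y - 3m - 14) + (-10m - 9)(9y - 3m - 14); both groups contain (9y - 3m - 14).

-(9y - 3m - 14)(y + 10m + 9)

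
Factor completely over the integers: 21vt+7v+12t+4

(3t+1)(7v+4)

Group as (21vt+7v) + (12t+4) = 7v(3t+1) + 4(3t+1).
Both groups share the factor (3t+1).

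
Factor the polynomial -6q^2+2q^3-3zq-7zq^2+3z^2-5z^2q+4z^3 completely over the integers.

(z-2q)(4z-q+3)(z+q)

Group: z(4z^2-9zq+3z+2q^2-6q) + q(4z^2-9zq+3z+2q^2-6q); both groups contain (4z^2-9zq+3z+2q^2-6q), so (z+q) is a factor with cofactor 4z^2-9zq+3z+2q^2-6q.
The cofactor groups again: 4z^2-9zq+3z+2q^2-6q = z(4z-q+3) - 2q(4z-q+3); both groups contain (4z-q+3), giving (z-2q)(4z-q+3).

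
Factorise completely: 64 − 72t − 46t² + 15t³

(3t − 2)(5t + 8)(t − 4)

Testing divisors of the constant over divisors of the leading coefficient, t = 4 is a root, so (t − 4) divides it; the quotient is 15t² + 14t − 16.
The remaining quadratic factors as (3t − 2)(5t + 8).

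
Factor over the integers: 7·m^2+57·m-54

Need a pair with product 7·(-54) = -378 and sum 57: that's -6 and 63.
Split the middle term: 7·m^2-6·m + 63·m-54 = m·(7·m-6) + 9·(7·m-6).

(7·m-6)·(m+9)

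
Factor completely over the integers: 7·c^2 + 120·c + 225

(7·c + 15)·(c + 15)

Need a pair with product 7·225 = 1575 and sum 120: that's 105 and 15.
Split the middle term: 7·c^2 + 105·c + 15·c + 225 = 7·c·(c + 15) + 15·(c + 15).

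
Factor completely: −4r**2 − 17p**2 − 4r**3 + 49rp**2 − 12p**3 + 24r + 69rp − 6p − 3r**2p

−(r − 3p − 2)(4r − p)(r + 4p + 3)

Group: r(−4r**2 − 15rp − 12r + 4p**2 + 3p) + (−3p − 2)(−4r**2 − 15rp − 12r + 4p**2 + 3p); both groups contain (−4r**2 − 15rp − 12r + 4p**2 + 3p), so (r − 3p − 2) is a factor with cofactor −4r**2 − 15rp − 12r + 4p**2 + 3p.
The cofactor groups again: −4r**2 − 15rp − 12r + 4p**2 + 3p = −4r(r + 4p + 3) + p(r + 4p + 3); both groups contain (r + 4p + 3), giving −(4r − p)(r + 4p + 3).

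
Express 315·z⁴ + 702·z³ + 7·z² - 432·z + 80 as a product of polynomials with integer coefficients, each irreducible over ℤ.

(3·z + 4)·(3·z + 5)·(5·z - 1)·(7·z - 4)

Among the possible rational roots, z = 4/7 is a root, giving the factor (7·z - 4) and quotient 45·z³ + 126·z² + 73·z - 20.
Continuing, z = -5/3 is a root, giving the factor (3·z + 5) and quotient 15·z² + 17·z - 4.
The remaining quadratic factors as (5·z - 1)(3·z + 4).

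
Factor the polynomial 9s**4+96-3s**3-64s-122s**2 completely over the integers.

Trying the rational-root candidates, s = 4 is a root, giving the factor (s-4) and quotient 9s**3+33s**2+10s-24.
Next, s = -3 is a root, giving the factor (s+3) and quotient 9s**2+6s-8.
The remaining quadratic factors as (3s-2)(3s+4).

(3s+4)(3s-2)(s+3)(s-4)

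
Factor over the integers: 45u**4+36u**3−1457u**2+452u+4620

Trying the rational-root candidates, u = −5/3 is a root, so (3u+5) is a factor; dividing leaves 15u**3−13u**2−464u+924.
Next, u = −6 is a root, so (u+6) is a factor; dividing leaves 15u**2−103u+154.
The remaining quadratic factors as (3u−14)(5u−11).

(3u+5)(3u−14)(5u−11)(u+6)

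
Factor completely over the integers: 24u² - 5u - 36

(3u - 4)(8u + 9)

Need a pair with product 24·(-36) = -864 and sum -5: that's 27 and -32.
Split the middle term: 24u² + 27u - 32u - 36 = 3u(8u + 9) - 4(8u + 9).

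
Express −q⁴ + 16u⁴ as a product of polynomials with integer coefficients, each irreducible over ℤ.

Difference of squares twice: with A = 2u and B = q, A⁴ − B⁴ = (A² − B²)(A² + B²), and A² − B² factors again.

(2u − q)(2u + q)(4u² + q²)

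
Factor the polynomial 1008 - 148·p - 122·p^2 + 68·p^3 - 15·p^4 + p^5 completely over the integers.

By the rational root theorem, p = 4 is a root, so (p - 4) divides it; the quotient is p^4 - 11·p^3 + 24·p^2 - 26·p - 252.
Continuing, p = -2 is a root, so (p + 2) divides it; the quotient is p^3 - 13·p^2 + 50·p - 126.
Continuing, p = 9 is a root, so (p - 9) divides it; the quotient is p^2 - 4·p + 14.
The quadratic p^2 - 4·p + 14 has discriminant -40 < 0 and is irreducible over ℤ.

(p + 2)·(p - 4)·(p - 9)·(p^2 - 4·p + 14)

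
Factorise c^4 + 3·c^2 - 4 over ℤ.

Substitute u = c^2 to get a quadratic in u, then factor.
c^2 - 1 is a difference of squares.
c^2 + 4 is irreducible over ℤ (sum of squares).

(c + 1)·(c - 1)·(c^2 + 4)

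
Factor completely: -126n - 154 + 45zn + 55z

Group as (45zn + 55z) + (-126n - 154) = 5z(9n + 11) - 14(9n + 11).
Both groups share the factor (9n + 11).

(5z - 14)(9n + 11)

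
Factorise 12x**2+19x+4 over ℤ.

Need a pair with product 12·4 = 48 and sum 19: that's 3 and 16.
Split the middle term: 12x**2+3x + 16x+4 = 3x(4x+1) + 4(4x+1).

(3x+4)(4x+1)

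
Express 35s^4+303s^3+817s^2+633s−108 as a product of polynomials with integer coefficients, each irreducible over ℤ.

Testing divisors of the constant over divisors of the leading coefficient, s = −9/5 is a root, giving the factor (5s+9) and quotient 7s^3+48s^2+77s−12.
Next, s = −3 is a root, giving the factor (s+3) and quotient 7s^2+27s−4.
The remaining quadratic factors as (s+4)(7s−1).

(5s+9)(7s−1)(s+3)(s+4)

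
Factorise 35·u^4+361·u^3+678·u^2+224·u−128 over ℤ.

(5·u+8)·(7·u−2)·(u+1)·(u+8)

Among the possible rational roots, u = −1 is a root, so (u+1) divides it; the quotient is 35·u^3+326·u^2+352·u−128.
Then u = −8/5 is a root, so (5·u+8) is a factor; dividing leaves 7·u^2+54·u−16.
The remaining quadratic factors as (u+8)(7·u−2).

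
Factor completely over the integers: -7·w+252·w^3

Factor out 7·w, leaving 36·w^2-1, which is a difference of two squares.

7·w·(6·w+1)·(6·w-1)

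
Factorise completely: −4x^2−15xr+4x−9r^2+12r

−(4x+3r−4)(x+3r)

Group: −4x(x+3r) + (−3r+4)(x+3r); both groups contain (x+3r).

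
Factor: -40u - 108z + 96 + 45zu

(5u - 12)(9z - 8)

Group as (45zu - 108z) + (-40u + 96) = 9z(5u - 12) - 8(5u - 12).
Both groups share the factor (5u - 12).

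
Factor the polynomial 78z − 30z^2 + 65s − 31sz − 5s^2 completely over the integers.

Group: −5s(s + 5z − 13) − 6z(s + 5z − 13); both groups contain (s + 5z − 13).

−(5s + 6z)(s + 5z − 13)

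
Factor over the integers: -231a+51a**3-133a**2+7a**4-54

Among the possible rational roots, a = 3 is a root, giving the factor (a-3) and quotient 7a**3+72a**2+83a+18.
Continuing, a = -2/7 is a root, so (7a+2) divides it; the quotient is a**2+10a+9.
The remaining quadratic factors as (a+1)(a+9).

(7a+2)(a+1)(a+9)(a-3)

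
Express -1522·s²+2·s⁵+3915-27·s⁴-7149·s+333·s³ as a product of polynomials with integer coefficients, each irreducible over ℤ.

Among the possible rational roots, s = -3 is a root, so (s+3) divides it; the quotient is 2·s⁴-33·s³+432·s²-2818·s+1305.
Then s = 9 is a root, so (s-9) divides it; the quotient is 2·s³-15·s²+297·s-145.
Continuing, s = 1/2 is a root, giving the factor (2·s-1) and quotient s²-7·s+145.
The quadratic s²-7·s+145 has discriminant -531 < 0 and is irreducible over ℤ.

(2·s-1)·(s+3)·(s-9)·(s²-7·s+145)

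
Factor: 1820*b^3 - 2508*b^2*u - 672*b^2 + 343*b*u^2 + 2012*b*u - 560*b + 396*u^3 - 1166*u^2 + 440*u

(10*b - 9*u + 4)*(13*b + 4*u - 10)*(14*b - 11*u)

Group: 14*b*(130*b^2 - 77*b*u - 48*b - 36*u^2 + 106*u - 40) - 11*u*(130*b^2 - 77*b*u - 48*b - 36*u^2 + 106*u - 40); both groups contain (130*b^2 - 77*b*u - 48*b - 36*u^2 + 106*u - 40), so (14*b - 11*u) is a factor with cofactor 130*b^2 - 77*b*u - 48*b - 36*u^2 + 106*u - 40.
The cofactor groups again: 130*b^2 - 77*b*u - 48*b - 36*u^2 + 106*u - 40 = 13*b*(10*b - 9*u + 4) + (4*u - 10)*(10*b - 9*u + 4); both groups contain (10*b - 9*u + 4), giving (13*b + 4*u - 10)*(10*b - 9*u + 4).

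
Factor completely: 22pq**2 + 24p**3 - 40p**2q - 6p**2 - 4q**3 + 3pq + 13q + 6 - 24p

Group: 4p(6p**2 - 7pq + 2q**2 - q - 6) + (-2q - 1)(6p**2 - 7pq + 2q**2 - q - 6); both groups contain (6p**2 - 7pq + 2q**2 - q - 6), so (4p - 2q - 1) is a factor with cofactor 6p**2 - 7pq + 2q**2 - q - 6.
The cofactor groups again: 6p**2 - 7pq + 2q**2 - q - 6 = 2p(3p - 2q - 3) + (-q + 2)(3p - 2q - 3); both groups contain (3p - 2q - 3), giving (2p - q + 2)(3p - 2q - 3).

(2p - q + 2)(3p - 2q - 3)(4p - 2q - 1)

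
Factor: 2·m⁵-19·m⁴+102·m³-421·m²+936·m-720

By the rational root theorem, m = 4 is a root, so (m-4) is a factor; dividing leaves 2·m⁴-11·m³+58·m²-189·m+180.
Continuing, m = 3/2 is a root, so (2·m-3) is a factor; dividing leaves m³-4·m²+23·m-60.
Continuing, m = 3 is a root, so (m-3) is a factor; dividing leaves m²-m+20.
The quadratic m²-m+20 has discriminant -79 < 0 and is irreducible over ℤ.

(2·m-3)·(m-3)·(m-4)·(m²-m+20)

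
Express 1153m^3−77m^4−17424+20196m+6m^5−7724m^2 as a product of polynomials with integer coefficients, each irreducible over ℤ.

Among the possible rational roots, m = 11/6 is a root, giving the factor (6m−11) and quotient m^4−11m^3+172m^2−972m+1584.
Continuing, m = 3 is a root, giving the factor (m−3) and quotient m^3−8m^2+148m−528.
Continuing, m = 4 is a root, giving the factor (m−4) and quotient m^2−4m+132.
The quadratic m^2−4m+132 has discriminant −512 < 0 and is irreducible over ℤ.

(6m−11)(m−3)(m−4)(m^2−4m+132)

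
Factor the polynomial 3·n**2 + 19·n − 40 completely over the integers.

Need a pair with product 3·(−40) = −120 and sum 19: that's 24 and −5.
Split the middle term: 3·n**2 + 24·n − 5·n − 40 = 3·n·(n + 8) − 5·(n + 8).

(3·n − 5)·(n + 8)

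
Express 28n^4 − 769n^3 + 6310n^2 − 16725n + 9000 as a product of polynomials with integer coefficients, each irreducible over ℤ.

By the rational root theorem, n = 15/4 is a root, giving the factor (4n − 15) and quotient 7n^3 − 166n^2 + 955n − 600.
Next, n = 5/7 is a root, giving the factor (7n − 5) and quotient n^2 − 23n + 120.
The remaining quadratic factors as (n − 15)(n − 8).

(4n − 15)(7n − 5)(n − 15)(n − 8)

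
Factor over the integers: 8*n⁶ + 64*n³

Every term has a factor of 8*n³; factoring it out leaves n³ + 8.
Recognize a sum of cubes with the parts 2 and n.

8*n³*(n + 2)*(n² - 2*n + 4)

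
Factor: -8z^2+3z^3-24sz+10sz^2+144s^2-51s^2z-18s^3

-(3s-z)(6s+z)(s+3z-8)

Group: 3s(-6s^2-19sz+48s-3z^2+8z) - z(-6s^2-19sz+48s-3z^2+8z); both groups contain (-6s^2-19sz+48s-3z^2+8z), so (3s-z) is a factor with cofactor -6s^2-19sz+48s-3z^2+8z.
The cofactor groups again: -6s^2-19sz+48s-3z^2+8z = -6s(s+3z-8) - z(s+3z-8); both groups contain (s+3z-8), giving -(6s+z)(s+3z-8).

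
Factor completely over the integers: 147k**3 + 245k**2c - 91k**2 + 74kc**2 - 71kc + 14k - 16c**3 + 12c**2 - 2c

(7k - c)(3k + 2c - 1)(7k + 8c - 2)

Group: 7k(21k**2 + 38kc - 13k + 16c**2 - 12c + 2) - c(21k**2 + 38kc - 13k + 16c**2 - 12c + 2); both groups contain (21k**2 + 38kc - 13k + 16c**2 - 12c + 2), so (7k - c) is a factor with cofactor 21k**2 + 38kc - 13k + 16c**2 - 12c + 2.
The cofactor groups again: 21k**2 + 38kc - 13k + 16c**2 - 12c + 2 = 3k(7k + 8c - 2) + (2c - 1)(7k + 8c - 2); both groups contain (7k + 8c - 2), giving (3k + 2c - 1)(7k + 8c - 2).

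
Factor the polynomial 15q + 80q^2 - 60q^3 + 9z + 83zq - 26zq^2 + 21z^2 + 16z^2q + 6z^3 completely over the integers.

(z - 2q + 3)(3z + 5q)(2z + 6q + 1)

Group: z(6z^2 + 28zq + 3z + 30q^2 + 5q) + (-2q + 3)(6z^2 + 28zq + 3z + 30q^2 + 5q); both groups contain (6z^2 + 28zq + 3z + 30q^2 + 5q), so (z - 2q + 3) is a factor with cofactor 6z^2 + 28zq + 3z + 30q^2 + 5q.
The cofactor groups again: 6z^2 + 28zq + 3z + 30q^2 + 5q = 2z(3z + 5q) + (6q + 1)(3z + 5q); both groups contain (3z + 5q), giving (2z + 6q + 1)(3z + 5q).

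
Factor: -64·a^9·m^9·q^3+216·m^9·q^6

-8·m^9·q^3·(2·a^3-3·q)·(4·a^6+6·a^3·q+9·q^2)

Every term has a factor of 8·m^9·q^3; factoring it out leaves -8·a^9+27·q^3.
Recognize a difference of cubes with the parts 3·q and 2·a^3.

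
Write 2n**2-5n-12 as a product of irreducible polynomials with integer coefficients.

Need a pair with product 2·(-12) = -24 and sum -5: that's -8 and 3.
Split the middle term: 2n**2-8n + 3n-12 = 2n(n-4) + 3(n-4).

(2n+3)(n-4)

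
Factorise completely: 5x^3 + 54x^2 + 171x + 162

By the rational root theorem, x = -6 is a root, giving the factor (x + 6) and quotient 5x^2 + 24x + 27.
The remaining quadratic factors as (x + 3)(5x + 9).

(5x + 9)(x + 3)(x + 6)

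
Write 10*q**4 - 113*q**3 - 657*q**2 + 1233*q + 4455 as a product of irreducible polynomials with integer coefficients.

Testing divisors of the constant over divisors of the leading coefficient, q = -9/2 is a root, so (2*q + 9) divides it; the quotient is 5*q**3 - 79*q**2 + 27*q + 495.
Continuing, q = 15 is a root, giving the factor (q - 15) and quotient 5*q**2 - 4*q - 33.
The remaining quadratic factors as (q - 3)(5*q + 11).

(2*q + 9)*(5*q + 11)*(q - 15)*(q - 3)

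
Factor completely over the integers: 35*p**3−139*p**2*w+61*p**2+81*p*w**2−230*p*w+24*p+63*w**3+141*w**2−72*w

(5*p−7*w+3)*(7*p+3*w+8)*(p−3*w)

Group: 5*p*(7*p**2−18*p*w+8*p−9*w**2−24*w) + (−7*w+3)*(7*p**2−18*p*w+8*p−9*w**2−24*w); both groups contain (7*p**2−18*p*w+8*p−9*w**2−24*w), so (5*p−7*w+3) is a factor with cofactor 7*p**2−18*p*w+8*p−9*w**2−24*w.
The cofactor groups again: 7*p**2−18*p*w+8*p−9*w**2−24*w = 7*p*(p−3*w) + (3*w+8)*(p−3*w); both groups contain (p−3*w), giving (7*p+3*w+8)*(p−3*w).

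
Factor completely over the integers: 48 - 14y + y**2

Two integers with product 48 and sum -14 are -8 and -6.

(y - 6)(y - 8)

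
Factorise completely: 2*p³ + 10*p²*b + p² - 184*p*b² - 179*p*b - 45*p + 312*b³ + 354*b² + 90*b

Group: 2*p*(p² + 11*p*b + 5*p - 26*b² - 10*b) + (-12*b - 9)*(p² + 11*p*b + 5*p - 26*b² - 10*b); both groups contain (p² + 11*p*b + 5*p - 26*b² - 10*b), so (2*p - 12*b - 9) is a factor with cofactor p² + 11*p*b + 5*p - 26*b² - 10*b.
The cofactor groups again: p² + 11*p*b + 5*p - 26*b² - 10*b = p*(p - 2*b) + (13*b + 5)*(p - 2*b); both groups contain (p - 2*b), giving (p + 13*b + 5)*(p - 2*b).

(2*p - 12*b - 9)*(p - 2*b)*(p + 13*b + 5)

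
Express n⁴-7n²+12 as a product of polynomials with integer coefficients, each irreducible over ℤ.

(n+2)(n-2)(n²-3)

Substitute u = n² to get a quadratic in u, then factor.
n²-3 is irreducible over ℤ (3 is not a perfect square).
n²-4 is a difference of squares.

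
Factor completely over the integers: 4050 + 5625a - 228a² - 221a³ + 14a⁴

Trying the rational-root candidates, a = 15 is a root, so (a - 15) is a factor; dividing leaves 14a³ - 11a² - 393a - 270.
Then a = -5/7 is a root, giving the factor (7a + 5) and quotient 2a² - 3a - 54.
The remaining quadratic factors as (a - 6)(2a + 9).

(2a + 9)(7a + 5)(a - 15)(a - 6)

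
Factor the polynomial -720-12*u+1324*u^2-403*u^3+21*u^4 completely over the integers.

(3*u+2)*(7*u-6)*(u-15)*(u-4)

Testing divisors of the constant over divisors of the leading coefficient, u = 6/7 is a root, so (7*u-6) is a factor; dividing leaves 3*u^3-55*u^2+142*u+120.
Then u = 15 is a root, so (u-15) is a factor; dividing leaves 3*u^2-10*u-8.
The remaining quadratic factors as (u-4)(3*u+2).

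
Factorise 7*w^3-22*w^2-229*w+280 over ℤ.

Testing divisors of the constant over divisors of the leading coefficient, w = -5 is a root, giving the factor (w+5) and quotient 7*w^2-57*w+56.
The remaining quadratic factors as (7*w-8)(w-7).

(7*w-8)*(w+5)*(w-7)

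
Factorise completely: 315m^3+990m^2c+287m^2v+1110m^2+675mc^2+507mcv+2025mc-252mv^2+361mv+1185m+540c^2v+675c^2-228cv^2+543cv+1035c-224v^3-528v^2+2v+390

Group: 7m(45m^2+45mc-4mv+75m+36cv+45c-32v^2-16v+30) + (15c+7v+13)(45m^2+45mc-4mv+75m+36cv+45c-32v^2-16v+30); both groups contain (45m^2+45mc-4mv+75m+36cv+45c-32v^2-16v+30), so (7m+15c+7v+13) is a factor with cofactor 45m^2+45mc-4mv+75m+36cv+45c-32v^2-16v+30.
The cofactor groups again: 45m^2+45mc-4mv+75m+36cv+45c-32v^2-16v+30 = 5m(9m+9c-8v+6) + (4v+5)(9m+9c-8v+6); both groups contain (9m+9c-8v+6), giving (5m+4v+5)(9m+9c-8v+6).

(7m+15c+7v+13)(5m+4v+5)(9m+9c-8v+6)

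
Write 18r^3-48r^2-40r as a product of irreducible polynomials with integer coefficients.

2r(3r+2)(3r-10)

Pull out the common factor 2r, then factor the remaining trinomial.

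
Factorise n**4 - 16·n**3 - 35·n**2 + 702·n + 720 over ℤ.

Trying the rational-root candidates, n = -6 is a root, giving the factor (n + 6) and quotient n**3 - 22·n**2 + 97·n + 120.
Continuing, n = 8 is a root, so (n - 8) divides it; the quotient is n**2 - 14·n - 15.
The remaining quadratic factors as (n - 15)(n + 1).

(n + 1)·(n + 6)·(n - 15)·(n - 8)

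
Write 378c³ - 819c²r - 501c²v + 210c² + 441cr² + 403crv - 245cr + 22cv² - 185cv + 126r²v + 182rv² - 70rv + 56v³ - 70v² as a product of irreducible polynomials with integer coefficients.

(6c - 7r - 7v)(7c + 2v)(9c - 9r - 4v + 5)

Group: 9c(42c² - 49cr - 37cv - 14rv - 14v²) + (-9r - 4v + 5)(42c² - 49cr - 37cv - 14rv - 14v²); both groups contain (42c² - 49cr - 37cv - 14rv - 14v²), so (9c - 9r - 4v + 5) is a factor with cofactor 42c² - 49cr - 37cv - 14rv - 14v².
The cofactor groups again: 42c² - 49cr - 37cv - 14rv - 14v² = 6c(7c + 2v) + (-7r - 7v)(7c + 2v); both groups contain (7c + 2v), giving (6c - 7r - 7v)(7c + 2v).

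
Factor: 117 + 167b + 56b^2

(7b + 13)(8b + 9)

Need a pair with product 56·117 = 6552 and sum 167: that's 63 and 104.
Split the middle term: 56b^2 + 63b + 104b + 117 = 7b(8b + 9) + 13(8b + 9).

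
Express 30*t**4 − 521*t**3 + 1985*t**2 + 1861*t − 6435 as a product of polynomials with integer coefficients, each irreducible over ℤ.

By the rational root theorem, t = 13/2 is a root, giving the factor (2*t − 13) and quotient 15*t**3 − 163*t**2 − 67*t + 495.
Next, t = 11 is a root, so (t − 11) is a factor; dividing leaves 15*t**2 + 2*t − 45.
The remaining quadratic factors as (3*t − 5)(5*t + 9).

(2*t − 13)*(3*t − 5)*(5*t + 9)*(t − 11)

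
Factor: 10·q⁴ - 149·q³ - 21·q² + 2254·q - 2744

(2·q - 7)·(5·q - 7)·(q + 4)·(q - 14)

Trying the rational-root candidates, q = 7/2 is a root, giving the factor (2·q - 7) and quotient 5·q³ - 57·q² - 210·q + 392.
Continuing, q = -4 is a root, so (q + 4) divides it; the quotient is 5·q² - 77·q + 98.
The remaining quadratic factors as (q - 14)(5·q - 7).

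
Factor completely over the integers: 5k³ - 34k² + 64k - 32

Trying the rational-root candidates, k = 4/5 is a root, giving the factor (5k - 4) and quotient k² - 6k + 8.
The remaining quadratic factors as (k - 2)(k - 4).

(5k - 4)(k - 2)(k - 4)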